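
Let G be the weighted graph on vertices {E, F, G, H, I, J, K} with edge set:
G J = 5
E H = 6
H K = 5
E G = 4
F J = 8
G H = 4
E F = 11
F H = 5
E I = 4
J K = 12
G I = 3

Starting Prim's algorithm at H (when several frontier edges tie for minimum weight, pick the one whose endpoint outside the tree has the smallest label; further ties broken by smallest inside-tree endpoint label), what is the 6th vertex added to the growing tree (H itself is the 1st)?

Prim's algorithm from H:
Step 1: cheapest edge leaving the tree is G H (4); add G.
Step 2: cheapest edge leaving the tree is G I (3); add I.
Step 3: cheapest edge leaving the tree is E G (4); add E.
Step 4: cheapest edge leaving the tree is F H (5); add F.
Step 5: cheapest edge leaving the tree is G J (5); add J.
Step 6: cheapest edge leaving the tree is H K (5); add K.
Vertex order: H, G, I, E, F, J, K. The 6th vertex is J.

J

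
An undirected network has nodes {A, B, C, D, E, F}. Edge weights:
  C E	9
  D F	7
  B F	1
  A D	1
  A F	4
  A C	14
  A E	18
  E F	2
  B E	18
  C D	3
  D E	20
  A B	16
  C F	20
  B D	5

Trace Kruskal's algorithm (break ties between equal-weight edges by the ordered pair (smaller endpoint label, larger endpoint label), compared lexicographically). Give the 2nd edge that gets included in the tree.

B-F

Kruskal: consider edges lightest-first.
A D (1): add — endpoints in different components.
B F (1): add — endpoints in different components.
E F (2): add — endpoints in different components.
C D (3): add — endpoints in different components.
A F (4): add — endpoints in different components.
The 2nd edge added is B F.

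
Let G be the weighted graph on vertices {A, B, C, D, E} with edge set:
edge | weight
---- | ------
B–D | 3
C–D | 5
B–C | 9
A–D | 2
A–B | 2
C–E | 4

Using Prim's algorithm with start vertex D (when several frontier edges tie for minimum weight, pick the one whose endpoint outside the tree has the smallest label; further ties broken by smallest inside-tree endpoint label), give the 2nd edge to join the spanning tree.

Prim's algorithm from D:
Step 1: frontier [A–D 2, B–D 3, C–D 5] → take A–D (2); add A.
Step 2: frontier [A–B 2, B–D 3, C–D 5] → take A–B (2); add B.
Step 3: frontier [B–C 9, C–D 5] → take C–D (5); add C.
Step 4: frontier [C–E 4] → take C–E (4); add E.
The 2nd edge added is A–B.

A-B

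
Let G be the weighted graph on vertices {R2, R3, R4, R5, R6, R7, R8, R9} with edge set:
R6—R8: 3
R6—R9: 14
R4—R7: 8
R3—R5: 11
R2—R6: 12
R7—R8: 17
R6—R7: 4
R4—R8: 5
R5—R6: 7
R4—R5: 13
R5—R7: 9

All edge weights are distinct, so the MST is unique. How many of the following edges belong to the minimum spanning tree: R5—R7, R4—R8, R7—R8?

Sort edges by weight, then run Kruskal:
R6—R8 (3): add — endpoints in different components.
R6—R7 (4): add — endpoints in different components.
R4—R8 (5): add — endpoints in different components.
R5—R6 (7): add — endpoints in different components.
R4—R7 (8): skip — R7 and R4 already connected.
R5—R7 (9): skip — R5 and R7 already connected.
R3—R5 (11): add — endpoints in different components.
R2—R6 (12): add — endpoints in different components.
R4—R5 (13): skip — R5 and R4 already connected.
R6—R9 (14): add — endpoints in different components.
MST edge set: {R6—R8, R6—R7, R4—R8, R5—R6, R3—R5, R2—R6, R6—R9}.
Of the listed edges, {R4—R8} are in the MST → 1.

1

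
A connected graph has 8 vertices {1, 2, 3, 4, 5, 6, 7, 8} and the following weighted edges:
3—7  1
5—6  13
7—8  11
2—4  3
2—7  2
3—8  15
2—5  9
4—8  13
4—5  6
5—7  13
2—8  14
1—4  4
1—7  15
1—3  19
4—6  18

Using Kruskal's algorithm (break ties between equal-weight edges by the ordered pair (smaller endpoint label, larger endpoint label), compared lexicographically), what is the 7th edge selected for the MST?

5-6

Kruskal: consider edges lightest-first.
3—7 (1): add — endpoints in different components.
2—7 (2): add — endpoints in different components.
2—4 (3): add — endpoints in different components.
1—4 (4): add — endpoints in different components.
4—5 (6): add — endpoints in different components.
2—5 (9): skip — 2 and 5 already connected.
7—8 (11): add — endpoints in different components.
4—8 (13): skip — 4 and 8 already connected.
5—6 (13): add — endpoints in different components.
The 7th edge added is 5—6.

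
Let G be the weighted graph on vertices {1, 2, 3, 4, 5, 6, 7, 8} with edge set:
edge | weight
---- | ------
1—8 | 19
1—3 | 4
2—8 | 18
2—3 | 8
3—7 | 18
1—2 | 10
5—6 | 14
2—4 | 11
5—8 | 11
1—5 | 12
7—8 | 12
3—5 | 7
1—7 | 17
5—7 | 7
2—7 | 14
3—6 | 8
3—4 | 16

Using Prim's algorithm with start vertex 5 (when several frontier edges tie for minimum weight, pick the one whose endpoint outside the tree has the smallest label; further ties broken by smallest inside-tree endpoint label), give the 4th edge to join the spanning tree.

2-3

Prim, starting at 5.
Step 1: cheapest edge leaving the tree is 3—5 (7); add 3.
Step 2: cheapest edge leaving the tree is 1—3 (4); add 1.
Step 3: cheapest edge leaving the tree is 5—7 (7); add 7.
Step 4: cheapest edge leaving the tree is 2—3 (8); add 2.
Step 5: cheapest edge leaving the tree is 3—6 (8); add 6.
Step 6: cheapest edge leaving the tree is 2—4 (11); add 4.
Step 7: cheapest edge leaving the tree is 5—8 (11); add 8.
The 4th edge added is 2—3.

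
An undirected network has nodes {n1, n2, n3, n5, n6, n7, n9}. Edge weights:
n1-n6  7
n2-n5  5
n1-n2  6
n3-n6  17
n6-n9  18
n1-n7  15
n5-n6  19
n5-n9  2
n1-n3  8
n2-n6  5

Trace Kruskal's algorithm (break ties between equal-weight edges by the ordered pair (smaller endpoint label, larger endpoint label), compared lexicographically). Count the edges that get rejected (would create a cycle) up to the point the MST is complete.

1

Kruskal's algorithm — process edges by increasing weight (ties by edge label):
n5-n9 (2): add. Components now {n6} {n3} {n5,n9} {n7} {n2} {n1}
n2-n5 (5): add. Components now {n6} {n3} {n2,n5,n9} {n7} {n1}
n2-n6 (5): add. Components now {n2,n5,n6,n9} {n3} {n7} {n1}
n1-n2 (6): add. Components now {n1,n2,n5,n6,n9} {n3} {n7}
n1-n6 (7): skip — n6 and n1 already connected.
n1-n3 (8): add. Components now {n1,n2,n3,n5,n6,n9} {n7}
n1-n7 (15): add. Components now {n1,n2,n3,n5,n6,n7,n9}
Edges rejected before the tree was complete: 1.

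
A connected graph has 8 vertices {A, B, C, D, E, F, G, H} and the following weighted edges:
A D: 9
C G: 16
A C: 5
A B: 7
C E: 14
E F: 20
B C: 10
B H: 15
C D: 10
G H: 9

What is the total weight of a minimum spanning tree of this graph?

79

Grow the tree from F using Prim:
Step 1: frontier [E F 20] → take E F (20); add E.
Step 2: frontier [C E 14] → take C E (14); add C.
Step 3: frontier [A C 5, B C 10, C D 10, C G 16] → take A C (5); add A.
Step 4: frontier [A B 7, A D 9, B C 10, C D 10, C G 16] → take A B (7); add B.
Step 5: frontier [A D 9, B H 15, C D 10, C G 16] → take A D (9); add D.
Step 6: frontier [B H 15, C G 16] → take B H (15); add H.
Step 7: frontier [C G 16, G H 9] → take G H (9); add G.
MST edges: E F, C E, A C, A B, A D, B H, G H; total weight 20+14+5+7+9+15+9 = 79.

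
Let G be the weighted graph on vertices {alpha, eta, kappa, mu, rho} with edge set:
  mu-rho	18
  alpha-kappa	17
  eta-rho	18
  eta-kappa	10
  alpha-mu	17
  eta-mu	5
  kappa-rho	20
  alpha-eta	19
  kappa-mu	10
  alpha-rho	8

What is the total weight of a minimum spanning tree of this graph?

40

Sort edges by weight, then run Kruskal:
eta-mu (5): add. Components now {eta,mu} {kappa} {rho} {alpha}
alpha-rho (8): add. Components now {eta,mu} {kappa} {alpha,rho}
eta-kappa (10): add. Components now {eta,kappa,mu} {alpha,rho}
kappa-mu (10): skip — kappa and mu already connected.
alpha-kappa (17): add. Components now {alpha,eta,kappa,mu,rho}
MST edges: eta-mu, alpha-rho, eta-kappa, alpha-kappa; total weight 5+8+10+17 = 40.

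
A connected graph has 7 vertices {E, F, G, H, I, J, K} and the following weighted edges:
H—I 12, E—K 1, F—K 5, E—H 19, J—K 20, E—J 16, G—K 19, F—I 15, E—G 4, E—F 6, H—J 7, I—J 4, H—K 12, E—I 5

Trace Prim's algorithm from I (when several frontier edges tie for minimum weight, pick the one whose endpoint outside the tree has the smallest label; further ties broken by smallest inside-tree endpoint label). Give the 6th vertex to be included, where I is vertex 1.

F

Prim, starting at I.
Step 1: frontier [I—J 4, E—I 5, H—I 12, F—I 15] → take I—J (4); add J.
Step 2: frontier [E—I 5, H—I 12, F—I 15, H—J 7, E—J 16, J—K 20] → take E—I (5); add E.
Step 3: frontier [E—K 1, E—G 4, E—F 6, E—H 19, H—I 12, F—I 15, H—J 7, J—K 20] → take E—K (1); add K.
Step 4: frontier [E—G 4, E—F 6, E—H 19, H—I 12, F—I 15, H—J 7, F—K 5, H—K 12, G—K 19] → take E—G (4); add G.
Step 5: frontier [E—F 6, E—H 19, H—I 12, F—I 15, H—J 7, F—K 5, H—K 12] → take F—K (5); add F.
Step 6: frontier [E—H 19, H—I 12, H—J 7, H—K 12] → take H—J (7); add H.
Vertex order: I, J, E, K, G, F, H. The 6th vertex is F.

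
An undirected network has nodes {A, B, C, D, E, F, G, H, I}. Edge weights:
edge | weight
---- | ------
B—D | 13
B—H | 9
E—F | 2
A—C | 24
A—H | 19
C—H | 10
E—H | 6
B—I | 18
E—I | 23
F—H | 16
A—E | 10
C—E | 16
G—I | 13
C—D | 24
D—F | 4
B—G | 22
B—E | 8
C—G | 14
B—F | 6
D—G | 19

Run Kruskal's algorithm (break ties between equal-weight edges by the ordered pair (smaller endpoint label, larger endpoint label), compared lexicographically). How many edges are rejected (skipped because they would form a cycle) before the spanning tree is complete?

Sort edges by weight, then run Kruskal:
E—F (2): add — endpoints in different components.
D—F (4): add — endpoints in different components.
B—F (6): add — endpoints in different components.
E—H (6): add — endpoints in different components.
B—E (8): skip — B and E already connected.
B—H (9): skip — B and H already connected.
A—E (10): add — endpoints in different components.
C—H (10): add — endpoints in different components.
B—D (13): skip — B and D already connected.
G—I (13): add — endpoints in different components.
C—G (14): add — endpoints in different components.
Edges rejected before the tree was complete: 3.

3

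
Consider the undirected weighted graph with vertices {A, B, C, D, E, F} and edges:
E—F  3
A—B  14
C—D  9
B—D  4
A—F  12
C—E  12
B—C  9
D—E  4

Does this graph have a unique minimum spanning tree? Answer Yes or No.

Sort edges by weight, then run Kruskal:
E—F (3): add. Components now {A} {B} {C} {D} {E,F}
B—D (4): add. Components now {A} {B,D} {C} {E,F}
D—E (4): add. Components now {A} {B,D,E,F} {C}
B—C (9): add. Components now {A} {B,C,D,E,F}
C—D (9): skip — C and D already connected.
A—F (12): add. Components now {A,B,C,D,E,F}
Non-tree edge C—D has weight 9, equal to the heaviest edge on its tree cycle — swapping gives another MST of the same weight. Not unique.

No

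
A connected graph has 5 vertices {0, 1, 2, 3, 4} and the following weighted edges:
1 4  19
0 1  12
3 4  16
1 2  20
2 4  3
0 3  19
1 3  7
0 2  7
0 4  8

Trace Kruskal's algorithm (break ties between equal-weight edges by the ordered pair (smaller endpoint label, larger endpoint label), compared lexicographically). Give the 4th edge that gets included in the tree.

Sort edges by weight, then run Kruskal:
2 4 (3): add — endpoints in different components.
0 2 (7): add — endpoints in different components.
1 3 (7): add — endpoints in different components.
0 4 (8): skip — 0 and 4 already connected.
0 1 (12): add — endpoints in different components.
The 4th edge added is 0 1.

0-1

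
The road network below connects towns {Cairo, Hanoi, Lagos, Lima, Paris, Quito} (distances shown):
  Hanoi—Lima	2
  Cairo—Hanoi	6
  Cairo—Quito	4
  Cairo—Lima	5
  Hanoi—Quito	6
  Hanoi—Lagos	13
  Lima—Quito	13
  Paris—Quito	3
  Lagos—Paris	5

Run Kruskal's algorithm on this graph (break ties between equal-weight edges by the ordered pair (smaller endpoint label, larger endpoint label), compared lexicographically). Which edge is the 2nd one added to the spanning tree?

Kruskal: consider edges lightest-first.
Hanoi—Lima (2): add. Components now {Quito} {Cairo} {Paris} {Lagos} {Hanoi,Lima}
Paris—Quito (3): add. Components now {Paris,Quito} {Cairo} {Lagos} {Hanoi,Lima}
Cairo—Quito (4): add. Components now {Cairo,Paris,Quito} {Lagos} {Hanoi,Lima}
Cairo—Lima (5): add. Components now {Cairo,Hanoi,Lima,Paris,Quito} {Lagos}
Lagos—Paris (5): add. Components now {Cairo,Hanoi,Lagos,Lima,Paris,Quito}
The 2nd edge added is Paris—Quito.

Paris-Quito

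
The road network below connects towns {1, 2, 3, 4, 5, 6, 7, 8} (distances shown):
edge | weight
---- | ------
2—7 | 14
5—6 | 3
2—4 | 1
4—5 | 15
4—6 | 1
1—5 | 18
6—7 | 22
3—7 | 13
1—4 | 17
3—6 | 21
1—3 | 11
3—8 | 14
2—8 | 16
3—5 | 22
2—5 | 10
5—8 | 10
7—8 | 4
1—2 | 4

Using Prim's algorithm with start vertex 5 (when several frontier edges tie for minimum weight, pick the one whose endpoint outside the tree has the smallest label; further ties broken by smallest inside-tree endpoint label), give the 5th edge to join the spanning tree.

5-8

Prim's algorithm from 5:
Step 1: cheapest edge leaving the tree is 5—6 (3); add 6.
Step 2: cheapest edge leaving the tree is 4—6 (1); add 4.
Step 3: cheapest edge leaving the tree is 2—4 (1); add 2.
Step 4: cheapest edge leaving the tree is 1—2 (4); add 1.
Step 5: cheapest edge leaving the tree is 5—8 (10); add 8.
Step 6: cheapest edge leaving the tree is 7—8 (4); add 7.
Step 7: cheapest edge leaving the tree is 1—3 (11); add 3.
The 5th edge added is 5—8.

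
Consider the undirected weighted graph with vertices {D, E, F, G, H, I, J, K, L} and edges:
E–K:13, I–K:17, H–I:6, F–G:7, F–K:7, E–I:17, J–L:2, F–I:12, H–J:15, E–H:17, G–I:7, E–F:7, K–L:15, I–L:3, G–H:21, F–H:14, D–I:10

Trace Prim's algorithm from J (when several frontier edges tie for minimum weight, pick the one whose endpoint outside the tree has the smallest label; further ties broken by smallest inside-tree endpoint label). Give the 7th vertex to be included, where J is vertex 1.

Prim's algorithm from J:
Step 1: cheapest edge leaving the tree is J–L (2); add L.
Step 2: cheapest edge leaving the tree is I–L (3); add I.
Step 3: cheapest edge leaving the tree is H–I (6); add H.
Step 4: cheapest edge leaving the tree is G–I (7); add G.
Step 5: cheapest edge leaving the tree is F–G (7); add F.
Step 6: cheapest edge leaving the tree is E–F (7); add E.
Step 7: cheapest edge leaving the tree is F–K (7); add K.
Step 8: cheapest edge leaving the tree is D–I (10); add D.
Vertex order: J, L, I, H, G, F, E, K, D. The 7th vertex is E.

E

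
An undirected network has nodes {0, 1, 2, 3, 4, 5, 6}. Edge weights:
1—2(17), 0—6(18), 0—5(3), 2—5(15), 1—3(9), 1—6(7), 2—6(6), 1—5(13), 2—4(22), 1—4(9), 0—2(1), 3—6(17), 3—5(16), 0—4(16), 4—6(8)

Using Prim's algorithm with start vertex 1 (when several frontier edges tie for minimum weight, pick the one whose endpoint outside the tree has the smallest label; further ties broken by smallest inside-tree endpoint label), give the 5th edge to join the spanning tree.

Prim, starting at 1.
Step 1: cheapest edge leaving the tree is 1—6 (7); add 6.
Step 2: cheapest edge leaving the tree is 2—6 (6); add 2.
Step 3: cheapest edge leaving the tree is 0—2 (1); add 0.
Step 4: cheapest edge leaving the tree is 0—5 (3); add 5.
Step 5: cheapest edge leaving the tree is 4—6 (8); add 4.
Step 6: cheapest edge leaving the tree is 1—3 (9); add 3.
The 5th edge added is 4—6.

4-6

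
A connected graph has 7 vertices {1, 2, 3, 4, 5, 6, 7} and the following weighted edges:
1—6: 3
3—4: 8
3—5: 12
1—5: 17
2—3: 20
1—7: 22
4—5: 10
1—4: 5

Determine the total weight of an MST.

68

Kruskal: consider edges lightest-first.
1—6 (3): add — endpoints in different components.
1—4 (5): add — endpoints in different components.
3—4 (8): add — endpoints in different components.
4—5 (10): add — endpoints in different components.
3—5 (12): skip — 3 and 5 already connected.
1—5 (17): skip — 1 and 5 already connected.
2—3 (20): add — endpoints in different components.
1—7 (22): add — endpoints in different components.
MST edges: 1—6, 1—4, 3—4, 4—5, 2—3, 1—7; total weight 3+5+8+10+20+22 = 68.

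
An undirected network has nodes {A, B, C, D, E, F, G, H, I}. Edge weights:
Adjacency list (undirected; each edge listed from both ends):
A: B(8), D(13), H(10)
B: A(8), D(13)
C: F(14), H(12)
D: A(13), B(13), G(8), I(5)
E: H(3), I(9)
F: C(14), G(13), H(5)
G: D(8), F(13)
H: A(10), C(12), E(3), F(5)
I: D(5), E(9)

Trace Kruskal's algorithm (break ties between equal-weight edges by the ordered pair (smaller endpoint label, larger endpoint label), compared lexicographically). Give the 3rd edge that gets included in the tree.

F-H

Kruskal: consider edges lightest-first.
E–H (3): add — endpoints in different components.
D–I (5): add — endpoints in different components.
F–H (5): add — endpoints in different components.
A–B (8): add — endpoints in different components.
D–G (8): add — endpoints in different components.
E–I (9): add — endpoints in different components.
A–H (10): add — endpoints in different components.
C–H (12): add — endpoints in different components.
The 3rd edge added is F–H.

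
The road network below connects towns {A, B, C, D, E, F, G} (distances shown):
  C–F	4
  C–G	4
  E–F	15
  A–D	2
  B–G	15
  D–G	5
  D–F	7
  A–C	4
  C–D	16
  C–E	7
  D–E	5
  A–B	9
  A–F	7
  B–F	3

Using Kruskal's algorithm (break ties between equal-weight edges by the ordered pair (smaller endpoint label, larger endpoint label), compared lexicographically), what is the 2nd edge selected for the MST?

B-F

Kruskal: consider edges lightest-first.
A–D (2): add — endpoints in different components.
B–F (3): add — endpoints in different components.
A–C (4): add — endpoints in different components.
C–F (4): add — endpoints in different components.
C–G (4): add — endpoints in different components.
D–E (5): add — endpoints in different components.
The 2nd edge added is B–F.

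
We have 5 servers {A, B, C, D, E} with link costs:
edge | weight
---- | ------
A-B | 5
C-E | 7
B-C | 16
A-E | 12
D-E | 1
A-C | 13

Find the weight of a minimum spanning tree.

25

Prim, starting at B.
Step 1: frontier [A-B 5, B-C 16] → take A-B (5); add A.
Step 2: frontier [A-E 12, A-C 13, B-C 16] → take A-E (12); add E.
Step 3: frontier [A-C 13, B-C 16, D-E 1, C-E 7] → take D-E (1); add D.
Step 4: frontier [A-C 13, B-C 16, C-E 7] → take C-E (7); add C.
MST edges: A-B, A-E, D-E, C-E; total weight 5+12+1+7 = 25.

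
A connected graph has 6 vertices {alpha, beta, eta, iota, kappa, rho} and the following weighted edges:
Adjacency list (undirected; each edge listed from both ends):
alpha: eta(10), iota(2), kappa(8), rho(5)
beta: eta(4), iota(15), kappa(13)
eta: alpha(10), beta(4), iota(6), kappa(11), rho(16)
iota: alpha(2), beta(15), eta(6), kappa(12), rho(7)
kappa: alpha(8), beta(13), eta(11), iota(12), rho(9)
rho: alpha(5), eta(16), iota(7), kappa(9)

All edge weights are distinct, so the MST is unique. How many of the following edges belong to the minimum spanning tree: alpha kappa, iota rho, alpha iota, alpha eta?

Kruskal: consider edges lightest-first.
alpha iota (2): add — endpoints in different components.
beta eta (4): add — endpoints in different components.
alpha rho (5): add — endpoints in different components.
eta iota (6): add — endpoints in different components.
iota rho (7): skip — rho and iota already connected.
alpha kappa (8): add — endpoints in different components.
MST edge set: {alpha iota, beta eta, alpha rho, eta iota, alpha kappa}.
Of the listed edges, {alpha kappa, alpha iota} are in the MST → 2.

2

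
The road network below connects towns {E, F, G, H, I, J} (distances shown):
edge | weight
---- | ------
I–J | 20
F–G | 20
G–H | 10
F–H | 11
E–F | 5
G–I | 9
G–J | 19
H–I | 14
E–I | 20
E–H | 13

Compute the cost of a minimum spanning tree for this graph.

54

Kruskal: consider edges lightest-first.
E–F (5): add — endpoints in different components.
G–I (9): add — endpoints in different components.
G–H (10): add — endpoints in different components.
F–H (11): add — endpoints in different components.
E–H (13): skip — E and H already connected.
H–I (14): skip — H and I already connected.
G–J (19): add — endpoints in different components.
MST edges: E–F, G–I, G–H, F–H, G–J; total weight 5+9+10+11+19 = 54.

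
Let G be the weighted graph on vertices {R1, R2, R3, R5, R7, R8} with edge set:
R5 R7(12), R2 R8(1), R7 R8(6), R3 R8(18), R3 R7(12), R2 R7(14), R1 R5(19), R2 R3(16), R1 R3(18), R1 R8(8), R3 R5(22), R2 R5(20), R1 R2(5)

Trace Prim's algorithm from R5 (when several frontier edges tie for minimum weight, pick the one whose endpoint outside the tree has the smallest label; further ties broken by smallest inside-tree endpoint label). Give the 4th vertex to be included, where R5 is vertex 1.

Grow the tree from R5 using Prim:
Step 1: cheapest edge leaving the tree is R5 R7 (12); add R7.
Step 2: cheapest edge leaving the tree is R7 R8 (6); add R8.
Step 3: cheapest edge leaving the tree is R2 R8 (1); add R2.
Step 4: cheapest edge leaving the tree is R1 R2 (5); add R1.
Step 5: cheapest edge leaving the tree is R3 R7 (12); add R3.
Vertex order: R5, R7, R8, R2, R1, R3. The 4th vertex is R2.

R2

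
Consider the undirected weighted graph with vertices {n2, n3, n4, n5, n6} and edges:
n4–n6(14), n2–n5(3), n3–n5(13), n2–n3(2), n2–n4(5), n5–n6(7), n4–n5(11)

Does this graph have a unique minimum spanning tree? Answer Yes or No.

Sort edges by weight, then run Kruskal:
n2–n3 (2): add. Components now {n4} {n6} {n2,n3} {n5}
n2–n5 (3): add. Components now {n4} {n6} {n2,n3,n5}
n2–n4 (5): add. Components now {n2,n3,n4,n5} {n6}
n5–n6 (7): add. Components now {n2,n3,n4,n5,n6}
Every non-tree edge has weight strictly greater than the heaviest edge on the tree path between its endpoints, so the MST is unique.

Yes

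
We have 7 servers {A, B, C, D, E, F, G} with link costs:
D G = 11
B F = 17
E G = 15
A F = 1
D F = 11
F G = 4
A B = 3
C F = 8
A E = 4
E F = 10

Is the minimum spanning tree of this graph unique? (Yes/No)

Kruskal: consider edges lightest-first.
A F (1): add — endpoints in different components.
A B (3): add — endpoints in different components.
A E (4): add — endpoints in different components.
F G (4): add — endpoints in different components.
C F (8): add — endpoints in different components.
E F (10): skip — E and F already connected.
D F (11): add — endpoints in different components.
Non-tree edge D G has weight 11, equal to the heaviest edge on its tree cycle — swapping gives another MST of the same weight. Not unique.

No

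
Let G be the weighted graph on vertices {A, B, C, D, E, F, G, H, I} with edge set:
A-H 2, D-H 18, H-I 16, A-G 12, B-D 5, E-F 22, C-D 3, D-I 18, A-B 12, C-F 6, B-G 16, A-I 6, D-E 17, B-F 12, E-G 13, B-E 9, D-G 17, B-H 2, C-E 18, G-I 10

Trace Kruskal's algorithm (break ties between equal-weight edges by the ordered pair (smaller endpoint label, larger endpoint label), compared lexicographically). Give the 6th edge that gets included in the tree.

Kruskal's algorithm — process edges by increasing weight (ties by edge label):
A-H (2): add — endpoints in different components.
B-H (2): add — endpoints in different components.
C-D (3): add — endpoints in different components.
B-D (5): add — endpoints in different components.
A-I (6): add — endpoints in different components.
C-F (6): add — endpoints in different components.
B-E (9): add — endpoints in different components.
G-I (10): add — endpoints in different components.
The 6th edge added is C-F.

C-F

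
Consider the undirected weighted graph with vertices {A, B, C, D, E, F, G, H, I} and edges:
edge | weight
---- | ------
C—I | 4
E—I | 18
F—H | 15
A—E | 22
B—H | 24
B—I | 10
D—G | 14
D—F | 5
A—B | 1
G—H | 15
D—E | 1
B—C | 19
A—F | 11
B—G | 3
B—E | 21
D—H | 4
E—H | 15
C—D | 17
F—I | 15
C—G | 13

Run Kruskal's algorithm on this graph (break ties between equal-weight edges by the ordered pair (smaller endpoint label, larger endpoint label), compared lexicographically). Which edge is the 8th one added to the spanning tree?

A-F

Kruskal's algorithm — process edges by increasing weight (ties by edge label):
A—B (1): add — endpoints in different components.
D—E (1): add — endpoints in different components.
B—G (3): add — endpoints in different components.
C—I (4): add — endpoints in different components.
D—H (4): add — endpoints in different components.
D—F (5): add — endpoints in different components.
B—I (10): add — endpoints in different components.
A—F (11): add — endpoints in different components.
The 8th edge added is A—F.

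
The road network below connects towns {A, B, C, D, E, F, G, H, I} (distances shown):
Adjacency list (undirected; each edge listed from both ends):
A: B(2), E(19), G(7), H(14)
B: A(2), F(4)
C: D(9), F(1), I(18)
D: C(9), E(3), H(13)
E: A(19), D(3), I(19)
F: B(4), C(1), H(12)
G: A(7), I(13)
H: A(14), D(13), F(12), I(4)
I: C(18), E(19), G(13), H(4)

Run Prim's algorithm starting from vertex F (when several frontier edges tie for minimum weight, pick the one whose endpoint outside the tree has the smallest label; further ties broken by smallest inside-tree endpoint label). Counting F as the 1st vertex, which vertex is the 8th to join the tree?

Grow the tree from F using Prim:
Step 1: frontier [C–F 1, B–F 4, F–H 12] → take C–F (1); add C.
Step 2: frontier [C–D 9, C–I 18, B–F 4, F–H 12] → take B–F (4); add B.
Step 3: frontier [A–B 2, C–D 9, C–I 18, F–H 12] → take A–B (2); add A.
Step 4: frontier [A–G 7, A–H 14, A–E 19, C–D 9, C–I 18, F–H 12] → take A–G (7); add G.
Step 5: frontier [A–H 14, A–E 19, C–D 9, C–I 18, F–H 12, G–I 13] → take C–D (9); add D.
Step 6: frontier [A–H 14, A–E 19, C–I 18, D–E 3, D–H 13, F–H 12, G–I 13] → take D–E (3); add E.
Step 7: frontier [A–H 14, C–I 18, D–H 13, E–I 19, F–H 12, G–I 13] → take F–H (12); add H.
Step 8: frontier [C–I 18, E–I 19, G–I 13, H–I 4] → take H–I (4); add I.
Vertex order: F, C, B, A, G, D, E, H, I. The 8th vertex is H.

H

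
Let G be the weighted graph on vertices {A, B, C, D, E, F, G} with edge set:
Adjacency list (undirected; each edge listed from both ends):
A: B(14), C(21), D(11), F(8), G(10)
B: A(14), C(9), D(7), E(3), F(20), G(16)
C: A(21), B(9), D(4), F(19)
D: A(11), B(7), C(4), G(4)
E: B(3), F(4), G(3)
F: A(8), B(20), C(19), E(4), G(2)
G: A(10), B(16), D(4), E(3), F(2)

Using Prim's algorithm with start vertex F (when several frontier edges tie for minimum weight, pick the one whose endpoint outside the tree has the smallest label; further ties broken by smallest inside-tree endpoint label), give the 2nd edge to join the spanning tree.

Prim's algorithm from F:
Step 1: cheapest edge leaving the tree is F–G (2); add G.
Step 2: cheapest edge leaving the tree is E–G (3); add E.
Step 3: cheapest edge leaving the tree is B–E (3); add B.
Step 4: cheapest edge leaving the tree is D–G (4); add D.
Step 5: cheapest edge leaving the tree is C–D (4); add C.
Step 6: cheapest edge leaving the tree is A–F (8); add A.
The 2nd edge added is E–G.

E-G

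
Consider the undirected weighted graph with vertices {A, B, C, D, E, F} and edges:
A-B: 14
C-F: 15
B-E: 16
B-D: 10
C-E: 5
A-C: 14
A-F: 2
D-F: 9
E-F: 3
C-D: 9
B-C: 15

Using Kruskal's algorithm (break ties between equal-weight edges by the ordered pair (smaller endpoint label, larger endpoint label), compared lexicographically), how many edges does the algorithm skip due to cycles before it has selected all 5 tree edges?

1

Kruskal's algorithm — process edges by increasing weight (ties by edge label):
A-F (2): add. Components now {A,F} {B} {C} {D} {E}
E-F (3): add. Components now {A,E,F} {B} {C} {D}
C-E (5): add. Components now {A,C,E,F} {B} {D}
C-D (9): add. Components now {A,C,D,E,F} {B}
D-F (9): skip — D and F already connected.
B-D (10): add. Components now {A,B,C,D,E,F}
Edges rejected before the tree was complete: 1.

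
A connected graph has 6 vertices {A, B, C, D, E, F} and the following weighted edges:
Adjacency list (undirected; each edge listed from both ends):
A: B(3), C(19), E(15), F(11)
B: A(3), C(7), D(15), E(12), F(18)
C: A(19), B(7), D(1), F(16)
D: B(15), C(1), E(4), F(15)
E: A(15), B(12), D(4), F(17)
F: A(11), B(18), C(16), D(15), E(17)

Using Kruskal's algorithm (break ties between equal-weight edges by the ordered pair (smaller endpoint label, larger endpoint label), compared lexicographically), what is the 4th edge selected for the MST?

B-C

Kruskal's algorithm — process edges by increasing weight (ties by edge label):
C-D (1): add — endpoints in different components.
A-B (3): add — endpoints in different components.
D-E (4): add — endpoints in different components.
B-C (7): add — endpoints in different components.
A-F (11): add — endpoints in different components.
The 4th edge added is B-C.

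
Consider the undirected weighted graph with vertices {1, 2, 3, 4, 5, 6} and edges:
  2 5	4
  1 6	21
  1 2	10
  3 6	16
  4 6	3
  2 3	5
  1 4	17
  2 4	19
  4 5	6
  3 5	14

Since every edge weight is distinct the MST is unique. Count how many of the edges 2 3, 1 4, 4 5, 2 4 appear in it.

Kruskal's algorithm — process edges by increasing weight (ties by edge label):
4 6 (3): add — endpoints in different components.
2 5 (4): add — endpoints in different components.
2 3 (5): add — endpoints in different components.
4 5 (6): add — endpoints in different components.
1 2 (10): add — endpoints in different components.
MST edge set: {4 6, 2 5, 2 3, 4 5, 1 2}.
Of the listed edges, {2 3, 4 5} are in the MST → 2.

2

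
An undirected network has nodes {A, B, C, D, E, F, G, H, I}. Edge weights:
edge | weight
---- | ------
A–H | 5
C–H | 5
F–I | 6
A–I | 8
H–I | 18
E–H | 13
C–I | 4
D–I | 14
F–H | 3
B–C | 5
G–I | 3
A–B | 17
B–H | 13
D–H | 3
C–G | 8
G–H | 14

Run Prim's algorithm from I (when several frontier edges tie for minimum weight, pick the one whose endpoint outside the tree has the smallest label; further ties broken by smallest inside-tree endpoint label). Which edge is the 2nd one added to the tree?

C-I

Prim, starting at I.
Step 1: cheapest edge leaving the tree is G–I (3); add G.
Step 2: cheapest edge leaving the tree is C–I (4); add C.
Step 3: cheapest edge leaving the tree is B–C (5); add B.
Step 4: cheapest edge leaving the tree is C–H (5); add H.
Step 5: cheapest edge leaving the tree is D–H (3); add D.
Step 6: cheapest edge leaving the tree is F–H (3); add F.
Step 7: cheapest edge leaving the tree is A–H (5); add A.
Step 8: cheapest edge leaving the tree is E–H (13); add E.
The 2nd edge added is C–I.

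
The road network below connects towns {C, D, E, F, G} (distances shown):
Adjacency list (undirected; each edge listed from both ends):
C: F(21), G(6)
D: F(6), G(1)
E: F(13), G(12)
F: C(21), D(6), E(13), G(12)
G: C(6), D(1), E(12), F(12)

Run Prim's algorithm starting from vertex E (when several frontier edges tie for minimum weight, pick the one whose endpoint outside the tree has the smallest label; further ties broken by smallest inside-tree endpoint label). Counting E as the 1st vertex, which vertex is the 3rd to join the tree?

D

Grow the tree from E using Prim:
Step 1: frontier [E—G 12, E—F 13] → take E—G (12); add G.
Step 2: frontier [E—F 13, D—G 1, C—G 6, F—G 12] → take D—G (1); add D.
Step 3: frontier [D—F 6, E—F 13, C—G 6, F—G 12] → take C—G (6); add C.
Step 4: frontier [C—F 21, D—F 6, E—F 13, F—G 12] → take D—F (6); add F.
Vertex order: E, G, D, C, F. The 3rd vertex is D.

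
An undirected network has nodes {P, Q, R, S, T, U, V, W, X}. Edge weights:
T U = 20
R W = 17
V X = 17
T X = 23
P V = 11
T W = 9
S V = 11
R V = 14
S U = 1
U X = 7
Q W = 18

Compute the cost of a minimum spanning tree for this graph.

88

Prim, starting at R.
Step 1: frontier [R V 14, R W 17] → take R V (14); add V.
Step 2: frontier [R W 17, P V 11, S V 11, V X 17] → take P V (11); add P.
Step 3: frontier [R W 17, S V 11, V X 17] → take S V (11); add S.
Step 4: frontier [R W 17, S U 1, V X 17] → take S U (1); add U.
Step 5: frontier [R W 17, U X 7, T U 20, V X 17] → take U X (7); add X.
Step 6: frontier [R W 17, T U 20, T X 23] → take R W (17); add W.
Step 7: frontier [T U 20, T W 9, Q W 18, T X 23] → take T W (9); add T.
Step 8: frontier [Q W 18] → take Q W (18); add Q.
MST edges: R V, P V, S V, S U, U X, R W, T W, Q W; total weight 14+11+11+1+7+17+9+18 = 88.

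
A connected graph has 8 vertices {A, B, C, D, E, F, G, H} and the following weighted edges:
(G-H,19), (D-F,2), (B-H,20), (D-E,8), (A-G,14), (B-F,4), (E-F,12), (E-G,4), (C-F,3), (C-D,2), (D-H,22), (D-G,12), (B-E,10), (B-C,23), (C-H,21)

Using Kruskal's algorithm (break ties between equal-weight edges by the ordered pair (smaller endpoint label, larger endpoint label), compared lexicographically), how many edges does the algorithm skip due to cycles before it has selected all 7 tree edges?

Sort edges by weight, then run Kruskal:
C-D (2): add — endpoints in different components.
D-F (2): add — endpoints in different components.
C-F (3): skip — C and F already connected.
B-F (4): add — endpoints in different components.
E-G (4): add — endpoints in different components.
D-E (8): add — endpoints in different components.
B-E (10): skip — B and E already connected.
D-G (12): skip — D and G already connected.
E-F (12): skip — E and F already connected.
A-G (14): add — endpoints in different components.
G-H (19): add — endpoints in different components.
Edges rejected before the tree was complete: 4.

4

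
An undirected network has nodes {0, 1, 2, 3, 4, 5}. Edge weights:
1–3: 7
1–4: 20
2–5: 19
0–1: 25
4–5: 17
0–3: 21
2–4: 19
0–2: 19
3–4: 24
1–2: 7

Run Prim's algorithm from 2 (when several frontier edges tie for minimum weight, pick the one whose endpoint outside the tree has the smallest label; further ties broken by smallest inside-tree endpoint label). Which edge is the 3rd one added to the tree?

0-2

Grow the tree from 2 using Prim:
Step 1: cheapest edge leaving the tree is 1–2 (7); add 1.
Step 2: cheapest edge leaving the tree is 1–3 (7); add 3.
Step 3: cheapest edge leaving the tree is 0–2 (19); add 0.
Step 4: cheapest edge leaving the tree is 2–4 (19); add 4.
Step 5: cheapest edge leaving the tree is 4–5 (17); add 5.
The 3rd edge added is 0–2.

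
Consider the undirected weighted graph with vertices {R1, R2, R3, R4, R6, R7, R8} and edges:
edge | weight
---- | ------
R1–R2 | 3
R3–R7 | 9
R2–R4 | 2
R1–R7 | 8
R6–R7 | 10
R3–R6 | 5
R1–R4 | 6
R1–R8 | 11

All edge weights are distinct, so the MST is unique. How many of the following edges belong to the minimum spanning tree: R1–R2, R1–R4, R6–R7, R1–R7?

Sort edges by weight, then run Kruskal:
R2–R4 (2): add. Components now {R3} {R8} {R6} {R2,R4} {R1} {R7}
R1–R2 (3): add. Components now {R3} {R8} {R6} {R1,R2,R4} {R7}
R3–R6 (5): add. Components now {R3,R6} {R8} {R1,R2,R4} {R7}
R1–R4 (6): skip — R4 and R1 already connected.
R1–R7 (8): add. Components now {R3,R6} {R8} {R1,R2,R4,R7}
R3–R7 (9): add. Components now {R1,R2,R3,R4,R6,R7} {R8}
R6–R7 (10): skip — R6 and R7 already connected.
R1–R8 (11): add. Components now {R1,R2,R3,R4,R6,R7,R8}
MST edge set: {R2–R4, R1–R2, R3–R6, R1–R7, R3–R7, R1–R8}.
Of the listed edges, {R1–R2, R1–R7} are in the MST → 2.

2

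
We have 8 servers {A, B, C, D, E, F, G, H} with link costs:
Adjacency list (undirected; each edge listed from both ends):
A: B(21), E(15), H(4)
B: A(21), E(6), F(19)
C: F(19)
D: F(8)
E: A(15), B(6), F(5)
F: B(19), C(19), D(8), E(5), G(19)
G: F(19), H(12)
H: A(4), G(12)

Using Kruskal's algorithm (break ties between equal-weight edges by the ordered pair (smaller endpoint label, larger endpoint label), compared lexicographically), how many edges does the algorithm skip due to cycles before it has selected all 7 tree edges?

Kruskal's algorithm — process edges by increasing weight (ties by edge label):
A-H (4): add — endpoints in different components.
E-F (5): add — endpoints in different components.
B-E (6): add — endpoints in different components.
D-F (8): add — endpoints in different components.
G-H (12): add — endpoints in different components.
A-E (15): add — endpoints in different components.
B-F (19): skip — B and F already connected.
C-F (19): add — endpoints in different components.
Edges rejected before the tree was complete: 1.

1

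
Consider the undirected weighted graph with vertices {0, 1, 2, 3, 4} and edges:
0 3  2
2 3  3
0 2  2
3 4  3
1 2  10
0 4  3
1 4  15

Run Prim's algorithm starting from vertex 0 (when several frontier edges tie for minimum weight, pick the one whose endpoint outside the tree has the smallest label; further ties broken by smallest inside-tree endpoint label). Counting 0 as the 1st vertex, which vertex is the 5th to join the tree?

1

Prim, starting at 0.
Step 1: frontier [0 2 2, 0 3 2, 0 4 3] → take 0 2 (2); add 2.
Step 2: frontier [0 3 2, 0 4 3, 2 3 3, 1 2 10] → take 0 3 (2); add 3.
Step 3: frontier [0 4 3, 1 2 10, 3 4 3] → take 0 4 (3); add 4.
Step 4: frontier [1 2 10, 1 4 15] → take 1 2 (10); add 1.
Vertex order: 0, 2, 3, 4, 1. The 5th vertex is 1.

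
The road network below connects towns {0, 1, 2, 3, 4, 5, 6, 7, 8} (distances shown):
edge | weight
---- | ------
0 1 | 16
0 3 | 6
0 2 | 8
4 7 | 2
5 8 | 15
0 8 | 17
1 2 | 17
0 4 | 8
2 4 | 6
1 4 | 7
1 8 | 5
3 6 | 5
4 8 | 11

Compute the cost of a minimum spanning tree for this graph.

Sort edges by weight, then run Kruskal:
4 7 (2): add — endpoints in different components.
1 8 (5): add — endpoints in different components.
3 6 (5): add — endpoints in different components.
0 3 (6): add — endpoints in different components.
2 4 (6): add — endpoints in different components.
1 4 (7): add — endpoints in different components.
0 2 (8): add — endpoints in different components.
0 4 (8): skip — 0 and 4 already connected.
4 8 (11): skip — 4 and 8 already connected.
5 8 (15): add — endpoints in different components.
MST edges: 4 7, 1 8, 3 6, 0 3, 2 4, 1 4, 0 2, 5 8; total weight 2+5+5+6+6+7+8+15 = 54.

54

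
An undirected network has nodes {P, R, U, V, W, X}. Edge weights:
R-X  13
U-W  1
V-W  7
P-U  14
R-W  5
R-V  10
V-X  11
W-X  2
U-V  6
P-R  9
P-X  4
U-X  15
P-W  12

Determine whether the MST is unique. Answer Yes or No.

Sort edges by weight, then run Kruskal:
U-W (1): add — endpoints in different components.
W-X (2): add — endpoints in different components.
P-X (4): add — endpoints in different components.
R-W (5): add — endpoints in different components.
U-V (6): add — endpoints in different components.
Every non-tree edge has weight strictly greater than the heaviest edge on the tree path between its endpoints, so the MST is unique.

Yes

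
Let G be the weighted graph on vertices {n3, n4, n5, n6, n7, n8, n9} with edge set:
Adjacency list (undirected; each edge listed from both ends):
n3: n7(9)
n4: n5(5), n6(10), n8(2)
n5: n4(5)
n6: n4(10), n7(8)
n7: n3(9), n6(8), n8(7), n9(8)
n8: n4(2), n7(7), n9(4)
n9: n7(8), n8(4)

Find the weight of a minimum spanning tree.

35

Kruskal: consider edges lightest-first.
n4-n8 (2): add. Components now {n4,n8} {n7} {n6} {n3} {n5} {n9}
n8-n9 (4): add. Components now {n4,n8,n9} {n7} {n6} {n3} {n5}
n4-n5 (5): add. Components now {n4,n5,n8,n9} {n7} {n6} {n3}
n7-n8 (7): add. Components now {n4,n5,n7,n8,n9} {n6} {n3}
n6-n7 (8): add. Components now {n4,n5,n6,n7,n8,n9} {n3}
n7-n9 (8): skip — n7 and n9 already connected.
n3-n7 (9): add. Components now {n3,n4,n5,n6,n7,n8,n9}
MST edges: n4-n8, n8-n9, n4-n5, n7-n8, n6-n7, n3-n7; total weight 2+4+5+7+8+9 = 35.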